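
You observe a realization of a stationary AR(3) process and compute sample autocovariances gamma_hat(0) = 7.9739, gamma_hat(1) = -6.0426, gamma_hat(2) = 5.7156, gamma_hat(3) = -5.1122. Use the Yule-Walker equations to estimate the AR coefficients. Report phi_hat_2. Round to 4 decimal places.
\hat\phi_{2} = 0.3000

The Yule-Walker equations for an AR(p) process read, in matrix form,
  Gamma_p phi = r_p,   with   (Gamma_p)_{ij} = gamma(|i - j|),
                       (r_p)_i = gamma(i),   i,j = 1..p.
Substitute the sample gammas (Toeplitz matrix and right-hand side of size 3):
  Gamma_p = [[7.9739, -6.0426, 5.7156], [-6.0426, 7.9739, -6.0426], [5.7156, -6.0426, 7.9739]]
  r_p     = [-6.0426, 5.7156, -5.1122]
Written out (R1..R3):
  (R1) 7.9739 phi_1 - 6.0426 phi_2 + 5.7156 phi_3 = -6.0426
  (R2) -6.0426 phi_1 + 7.9739 phi_2 - 6.0426 phi_3 = 5.7156
  (R3) 5.7156 phi_1 - 6.0426 phi_2 + 7.9739 phi_3 = -5.1122
Gaussian elimination:
  R2 <- R2 - (-6.0426/7.9739) R1 = R2 - (-0.757797) R1:  3.394834 phi_2 - 1.711334 phi_3 = 1.136534
  R3 <- R3 - (5.7156/7.9739) R1 = R3 - (0.716789) R1:  -1.711334 phi_2 + 3.877024 phi_3 = -0.780934
  R3 <- R3 - (-1.711334/3.394834) R2 = R3 - (-0.504099) R2:  3.014341 phi_3 = -0.208008
Back-substitution:
  phi_hat_3 = -0.208008 / 3.014341 = -0.069006
  phi_hat_2 = (1.136534 - (-1.711334)(-0.069006)) / 3.394834 = 0.299997
  phi_hat_1 = (-6.0426 - (-6.0426)(0.299997) - (5.7156)(-0.069006)) / 7.9739 = -0.480997
So phi_hat = [-0.4810, 0.3000, -0.0690].
Therefore phi_hat_2 = 0.3000.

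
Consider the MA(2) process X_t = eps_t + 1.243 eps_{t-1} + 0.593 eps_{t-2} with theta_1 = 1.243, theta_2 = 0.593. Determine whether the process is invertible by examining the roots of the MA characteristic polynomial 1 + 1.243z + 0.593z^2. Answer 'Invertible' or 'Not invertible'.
\text{Invertible}

The MA(q) characteristic polynomial is P(z) = 1 + 1.243z + 0.593z^2.
Invertibility requires all roots to lie outside the unit circle, i.e. |z| > 1 for every root.
Set 1 + (1.243) z + (0.593) z^2 = 0, i.e. a z^2 + b z + c = 0 with a = 0.593, b = 1.243, c = 1.
Discriminant D = b^2 - 4ac = (1.243)^2 - 4*(0.593)*1 = 1.545049 - (2.372) = -0.826951.
D < 0, so the roots are the complex-conjugate pair z = (-b +/- i sqrt(-D)) / (2a) = -1.0481 +/- 0.7668i.
For a conjugate pair |z|^2 = z * conj(z) = (product of roots) = c/a = 1/(0.593) = 1.686341, so |z| = sqrt(1.686341) = 1.2986 for both roots.
Moduli of all roots: 1.2986, 1.2986.
All moduli strictly greater than 1? Yes.
Verdict: Invertible.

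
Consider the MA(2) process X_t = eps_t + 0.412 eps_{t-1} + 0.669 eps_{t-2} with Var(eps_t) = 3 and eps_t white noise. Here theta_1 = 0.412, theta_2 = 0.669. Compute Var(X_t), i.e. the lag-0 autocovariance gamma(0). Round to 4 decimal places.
\gamma(0) = 4.8519

For an MA(q) process X_t = eps_t + sum_i theta_i eps_{t-i} with
Var(eps_t) = sigma^2, the variance is
  gamma(0) = sigma^2 * (1 + sum_i theta_i^2).
  sum_i theta_i^2 = (0.412)^2 + (0.669)^2 = 0.169744 + 0.447561 = 0.617305.
  gamma(0) = 3 * (1 + 0.617305) = 3 * 1.617305 = 4.851915, which rounds to 4.8519.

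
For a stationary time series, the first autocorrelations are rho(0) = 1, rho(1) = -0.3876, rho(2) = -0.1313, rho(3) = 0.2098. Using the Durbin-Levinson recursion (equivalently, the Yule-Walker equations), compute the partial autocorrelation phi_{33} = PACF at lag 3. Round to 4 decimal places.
\phi_{33} = 0.0180

The PACF at lag k is phi_{kk}, the last component of the solution
to the Yule-Walker system G_k phi = r_k where
  (G_k)_{ij} = rho(|i - j|), (r_k)_i = rho(i), i,j = 1..k.
Equivalently, Durbin-Levinson gives phi_{kk} iteratively:
  phi_{11} = rho(1)
  phi_{kk} = [rho(k) - sum_{j=1..k-1} phi_{k-1,j} rho(k-j)]
            / [1 - sum_{j=1..k-1} phi_{k-1,j} rho(j)],
  phi_{k,j} = phi_{k-1,j} - phi_{kk} phi_{k-1,k-j},  j = 1..k-1.
Step k = 1:
  phi_11 = rho(1) = -0.3876.
Step k = 2:
  phi_22 = [rho(2) - phi_11 rho(1)] / [1 - phi_11 rho(1)] = [-0.1313 - (-0.3876)(-0.3876)] / [1 - (-0.3876)(-0.3876)]
         = -0.28153376 / 0.84976624 = -0.331307.
  Update: phi_21 = phi_11 - phi_22 phi_11 = -0.3876 - (-0.331307)(-0.3876) = -0.516015.
Step k = 3:
  phi_33 = [rho(3) - phi_21 rho(2) - phi_22 rho(1)] / [1 - phi_21 rho(1) - phi_22 rho(2)]
    numerator   = 0.2098 - (-0.516015)(-0.1313) - (-0.331307)(-0.3876) = 0.01363256
    denominator = 1 - (-0.516015)(-0.3876) - (-0.331307)(-0.1313) = 0.75649205
  phi_33 = 0.01363256 / 0.75649205 = 0.018.
Therefore phi_{33} = 0.0180.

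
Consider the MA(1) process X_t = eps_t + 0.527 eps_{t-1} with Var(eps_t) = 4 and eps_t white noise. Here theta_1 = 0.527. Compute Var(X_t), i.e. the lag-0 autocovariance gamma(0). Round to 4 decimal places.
\gamma(0) = 5.1109

For an MA(q) process X_t = eps_t + sum_i theta_i eps_{t-i} with
Var(eps_t) = sigma^2, the variance is
  gamma(0) = sigma^2 * (1 + sum_i theta_i^2).
  sum_i theta_i^2 = (0.527)^2 = 0.277729.
  gamma(0) = 4 * (1 + 0.277729) = 4 * 1.277729 = 5.110916, which rounds to 5.1109.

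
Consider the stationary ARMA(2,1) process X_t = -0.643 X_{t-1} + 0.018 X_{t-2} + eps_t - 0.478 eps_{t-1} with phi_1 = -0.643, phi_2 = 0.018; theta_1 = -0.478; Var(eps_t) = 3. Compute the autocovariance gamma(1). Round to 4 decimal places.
\gamma(1) = -7.8392

Multiply the model equation by X_{t-k} and take expectations. With theta_0 = psi_0 = 1 and psi_j the MA(infinity) weights, this gives
  gamma(k) - sum_i phi_i gamma(k-i) = c_k,
  c_k = sigma^2 * sum_{j=k..q} theta_j psi_{j-k}   (c_k = 0 for k > q),
using gamma(-m) = gamma(m).
psi-weights needed (psi_j = theta_j + sum_i phi_i psi_{j-i}):
  psi_1 = theta_1 + phi_1 = -0.478 + (-0.643) = -1.121
Right-hand sides:
  c_0 = sigma^2 (1 + theta_1 psi_1) = 3 * (1 + (-0.478)(-1.121)) = 3 * 1.535838 = 4.607514
  c_1 = sigma^2 theta_1 = 3 * (-0.478) = -1.434
  c_2 = 0
Equations for k = 0, 1, 2 (AR order 2, c_2 = 0):
  (E0) gamma(0) = phi_1 gamma(1) + phi_2 gamma(2) + c_0
  (E1) gamma(1) = phi_1 gamma(0) + phi_2 gamma(1) + c_1
  (E2) gamma(2) = phi_1 gamma(1) + phi_2 gamma(0)
From (E1): gamma(1) = A gamma(0) + B with
  A = phi_1 / (1 - phi_2) = -0.643 / 0.982 = -0.654786,   B = c_1 / (1 - phi_2) = -1.434 / 0.982 = -1.460285.
Insert (E2) into (E0): gamma(0) (1 - phi_2^2) = phi_1 (1 + phi_2) gamma(1) + c_0.
  phi_1 (1 + phi_2) = (-0.643)(1.018) = -0.654574,   1 - phi_2^2 = 0.999676.
Replace gamma(1) by A gamma(0) + B and collect gamma(0):
  gamma(0) [0.999676 - (-0.654574)(-0.654786)] = (-0.654574)(-1.460285) + 4.607514
  gamma(0) * 0.57107 = 5.563379
  gamma(0) = 5.563379 / 0.57107 = 9.742026.
  gamma(1) = A gamma(0) + B = (-0.654786)(9.742026) + (-1.460285) = -7.839229.
Therefore gamma(1) = -7.8392 (to 4 decimal places).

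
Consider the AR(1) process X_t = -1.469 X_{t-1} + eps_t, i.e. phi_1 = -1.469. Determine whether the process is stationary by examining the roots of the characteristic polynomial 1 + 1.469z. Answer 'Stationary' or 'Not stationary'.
\text{Not stationary}

The AR(p) characteristic polynomial is P(z) = 1 + 1.469z.
Stationarity requires all roots to lie outside the unit circle, i.e. |z| > 1 for every root.
This is linear in z: 1 + (1.469) z = 0  =>  z = -1/(1.469) = -0.680735,  |z| = 0.680735.
Moduli of all roots: 0.6807.
All moduli strictly greater than 1? No.
Verdict: Not stationary.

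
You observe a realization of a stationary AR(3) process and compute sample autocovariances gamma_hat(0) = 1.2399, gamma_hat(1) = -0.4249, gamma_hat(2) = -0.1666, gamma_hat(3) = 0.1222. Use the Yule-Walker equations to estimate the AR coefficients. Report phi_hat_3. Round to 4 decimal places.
\hat\phi_{3} = -0.0720

The Yule-Walker equations for an AR(p) process read, in matrix form,
  Gamma_p phi = r_p,   with   (Gamma_p)_{ij} = gamma(|i - j|),
                       (r_p)_i = gamma(i),   i,j = 1..p.
Substitute the sample gammas (Toeplitz matrix and right-hand side of size 3):
  Gamma_p = [[1.2399, -0.4249, -0.1666], [-0.4249, 1.2399, -0.4249], [-0.1666, -0.4249, 1.2399]]
  r_p     = [-0.4249, -0.1666, 0.1222]
Written out (R1..R3):
  (R1) 1.2399 phi_1 - 0.4249 phi_2 - 0.1666 phi_3 = -0.4249
  (R2) -0.4249 phi_1 + 1.2399 phi_2 - 0.4249 phi_3 = -0.1666
  (R3) -0.1666 phi_1 - 0.4249 phi_2 + 1.2399 phi_3 = 0.1222
Gaussian elimination:
  R2 <- R2 - (-0.4249/1.2399) R1 = R2 - (-0.342689) R1:  1.094291 phi_2 - 0.481992 phi_3 = -0.312209
  R3 <- R3 - (-0.1666/1.2399) R1 = R3 - (-0.134366) R1:  -0.481992 phi_2 + 1.217515 phi_3 = 0.065108
  R3 <- R3 - (-0.481992/1.094291) R2 = R3 - (-0.44046) R2:  1.005216 phi_3 = -0.072407
Back-substitution:
  phi_hat_3 = -0.072407 / 1.005216 = -0.072032
  phi_hat_2 = (-0.312209 - (-0.481992)(-0.072032)) / 1.094291 = -0.317034
  phi_hat_1 = (-0.4249 - (-0.4249)(-0.317034) - (-0.1666)(-0.072032)) / 1.2399 = -0.461011
So phi_hat = [-0.4610, -0.3170, -0.0720].
Therefore phi_hat_3 = -0.0720.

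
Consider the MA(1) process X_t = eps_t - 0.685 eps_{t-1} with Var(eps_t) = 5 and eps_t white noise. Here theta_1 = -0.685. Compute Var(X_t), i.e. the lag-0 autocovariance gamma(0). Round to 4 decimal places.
\gamma(0) = 7.3461

For an MA(q) process X_t = eps_t + sum_i theta_i eps_{t-i} with
Var(eps_t) = sigma^2, the variance is
  gamma(0) = sigma^2 * (1 + sum_i theta_i^2).
  sum_i theta_i^2 = (-0.685)^2 = 0.469225.
  gamma(0) = 5 * (1 + 0.469225) = 5 * 1.469225 = 7.346125, which rounds to 7.3461.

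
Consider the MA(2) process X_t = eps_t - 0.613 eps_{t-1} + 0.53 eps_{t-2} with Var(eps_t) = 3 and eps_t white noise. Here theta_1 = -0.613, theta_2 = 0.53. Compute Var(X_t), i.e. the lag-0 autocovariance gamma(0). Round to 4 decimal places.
\gamma(0) = 4.9700

For an MA(q) process X_t = eps_t + sum_i theta_i eps_{t-i} with
Var(eps_t) = sigma^2, the variance is
  gamma(0) = sigma^2 * (1 + sum_i theta_i^2).
  sum_i theta_i^2 = (-0.613)^2 + (0.53)^2 = 0.375769 + 0.2809 = 0.656669.
  gamma(0) = 3 * (1 + 0.656669) = 3 * 1.656669 = 4.970007, which rounds to 4.9700.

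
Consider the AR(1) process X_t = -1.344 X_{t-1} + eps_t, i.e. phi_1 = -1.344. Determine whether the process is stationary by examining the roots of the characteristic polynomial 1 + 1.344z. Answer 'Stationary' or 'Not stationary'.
\text{Not stationary}

The AR(p) characteristic polynomial is P(z) = 1 + 1.344z.
Stationarity requires all roots to lie outside the unit circle, i.e. |z| > 1 for every root.
This is linear in z: 1 + (1.344) z = 0  =>  z = -1/(1.344) = -0.744048,  |z| = 0.744048.
Moduli of all roots: 0.7440.
All moduli strictly greater than 1? No.
Verdict: Not stationary.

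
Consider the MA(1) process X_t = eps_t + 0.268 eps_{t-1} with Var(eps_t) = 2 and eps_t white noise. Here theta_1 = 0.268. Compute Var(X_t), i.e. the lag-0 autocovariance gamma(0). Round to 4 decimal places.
\gamma(0) = 2.1436

For an MA(q) process X_t = eps_t + sum_i theta_i eps_{t-i} with
Var(eps_t) = sigma^2, the variance is
  gamma(0) = sigma^2 * (1 + sum_i theta_i^2).
  sum_i theta_i^2 = (0.268)^2 = 0.071824.
  gamma(0) = 2 * (1 + 0.071824) = 2 * 1.071824 = 2.143648, which rounds to 2.1436.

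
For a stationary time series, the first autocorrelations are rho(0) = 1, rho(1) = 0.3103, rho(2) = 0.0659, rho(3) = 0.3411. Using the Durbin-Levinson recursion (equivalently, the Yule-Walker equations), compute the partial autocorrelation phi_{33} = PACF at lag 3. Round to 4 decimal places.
\phi_{33} = 0.3660

The PACF at lag k is phi_{kk}, the last component of the solution
to the Yule-Walker system G_k phi = r_k where
  (G_k)_{ij} = rho(|i - j|), (r_k)_i = rho(i), i,j = 1..k.
Equivalently, Durbin-Levinson gives phi_{kk} iteratively:
  phi_{11} = rho(1)
  phi_{kk} = [rho(k) - sum_{j=1..k-1} phi_{k-1,j} rho(k-j)]
            / [1 - sum_{j=1..k-1} phi_{k-1,j} rho(j)],
  phi_{k,j} = phi_{k-1,j} - phi_{kk} phi_{k-1,k-j},  j = 1..k-1.
Step k = 1:
  phi_11 = rho(1) = 0.3103.
Step k = 2:
  phi_22 = [rho(2) - phi_11 rho(1)] / [1 - phi_11 rho(1)] = [0.0659 - (0.3103)(0.3103)] / [1 - (0.3103)(0.3103)]
         = -0.03038609 / 0.90371391 = -0.033624.
  Update: phi_21 = phi_11 - phi_22 phi_11 = 0.3103 - (-0.033624)(0.3103) = 0.320733.
Step k = 3:
  phi_33 = [rho(3) - phi_21 rho(2) - phi_22 rho(1)] / [1 - phi_21 rho(1) - phi_22 rho(2)]
    numerator   = 0.3411 - (0.320733)(0.0659) - (-0.033624)(0.3103) = 0.33039706
    denominator = 1 - (0.320733)(0.3103) - (-0.033624)(0.0659) = 0.90269222
  phi_33 = 0.33039706 / 0.90269222 = 0.366.
Therefore phi_{33} = 0.3660.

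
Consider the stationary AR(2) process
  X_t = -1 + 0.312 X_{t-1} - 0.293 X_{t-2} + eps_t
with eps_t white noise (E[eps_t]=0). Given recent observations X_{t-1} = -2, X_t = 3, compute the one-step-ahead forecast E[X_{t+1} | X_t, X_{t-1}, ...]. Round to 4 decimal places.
E[X_{t+1} \mid \mathcal F_t] = 0.5220

For an AR(p) model X_t = c + sum_i phi_i X_{t-i} + eps_t, the
one-step-ahead conditional mean is
  E[X_{t+1} | X_t, ...] = c + sum_i phi_i X_{t+1-i}.
Substitute known values:
  E[X_{t+1} | ...] = -1 + (0.312) * (3) + (-0.293) * (-2)
                   = 0.5220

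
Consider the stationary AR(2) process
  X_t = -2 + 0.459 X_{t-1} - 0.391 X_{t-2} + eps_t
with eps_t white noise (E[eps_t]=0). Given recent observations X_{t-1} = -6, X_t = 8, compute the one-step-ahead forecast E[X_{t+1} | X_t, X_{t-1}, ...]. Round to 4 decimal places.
E[X_{t+1} \mid \mathcal F_t] = 4.0180

For an AR(p) model X_t = c + sum_i phi_i X_{t-i} + eps_t, the
one-step-ahead conditional mean is
  E[X_{t+1} | X_t, ...] = c + sum_i phi_i X_{t+1-i}.
Substitute known values:
  E[X_{t+1} | ...] = -2 + (0.459) * (8) + (-0.391) * (-6)
                   = 4.0180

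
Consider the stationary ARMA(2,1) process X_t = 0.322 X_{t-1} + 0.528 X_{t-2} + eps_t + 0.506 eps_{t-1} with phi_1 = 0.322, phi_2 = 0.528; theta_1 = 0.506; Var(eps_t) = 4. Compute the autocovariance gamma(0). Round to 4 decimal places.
\gamma(0) = 20.1932

Multiply the model equation by X_{t-k} and take expectations. With theta_0 = psi_0 = 1 and psi_j the MA(infinity) weights, this gives
  gamma(k) - sum_i phi_i gamma(k-i) = c_k,
  c_k = sigma^2 * sum_{j=k..q} theta_j psi_{j-k}   (c_k = 0 for k > q),
using gamma(-m) = gamma(m).
psi-weights needed (psi_j = theta_j + sum_i phi_i psi_{j-i}):
  psi_1 = theta_1 + phi_1 = 0.506 + (0.322) = 0.828
Right-hand sides:
  c_0 = sigma^2 (1 + theta_1 psi_1) = 4 * (1 + (0.506)(0.828)) = 4 * 1.418968 = 5.675872
  c_1 = sigma^2 theta_1 = 4 * (0.506) = 2.024
  c_2 = 0
Equations for k = 0, 1, 2 (AR order 2, c_2 = 0):
  (E0) gamma(0) = phi_1 gamma(1) + phi_2 gamma(2) + c_0
  (E1) gamma(1) = phi_1 gamma(0) + phi_2 gamma(1) + c_1
  (E2) gamma(2) = phi_1 gamma(1) + phi_2 gamma(0)
From (E1): gamma(1) = A gamma(0) + B with
  A = phi_1 / (1 - phi_2) = 0.322 / 0.472 = 0.682203,   B = c_1 / (1 - phi_2) = 2.024 / 0.472 = 4.288136.
Insert (E2) into (E0): gamma(0) (1 - phi_2^2) = phi_1 (1 + phi_2) gamma(1) + c_0.
  phi_1 (1 + phi_2) = (0.322)(1.528) = 0.492016,   1 - phi_2^2 = 0.721216.
Replace gamma(1) by A gamma(0) + B and collect gamma(0):
  gamma(0) [0.721216 - (0.492016)(0.682203)] = (0.492016)(4.288136) + 5.675872
  gamma(0) * 0.385561 = 7.785703
  gamma(0) = 7.785703 / 0.385561 = 20.193181.
Therefore gamma(0) = 20.1932 (to 4 decimal places).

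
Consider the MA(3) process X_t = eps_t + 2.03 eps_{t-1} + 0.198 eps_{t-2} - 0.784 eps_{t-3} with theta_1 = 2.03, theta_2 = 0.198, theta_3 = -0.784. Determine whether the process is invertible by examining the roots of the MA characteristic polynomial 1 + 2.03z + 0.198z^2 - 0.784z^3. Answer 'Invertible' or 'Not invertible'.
\text{Not invertible}

The MA(q) characteristic polynomial is P(z) = 1 + 2.03z + 0.198z^2 - 0.784z^3.
Invertibility requires all roots to lie outside the unit circle, i.e. |z| > 1 for every root.
Degree 3: look for a simple real root z0 first, then factor out (1 - z/z0) and solve the remaining quadratic.
Testing z0 = -0.625: P(-0.625) = 1 + (2.03)(-0.625) + (0.198)(-0.625)^2 + (-0.784)(-0.625)^3
  = 1 + (-1.26875) + (0.077344) + (0.191406) = 0.  So z_0 = -0.625 is a root, |z_0| = 0.625.
Divide out the factor (1 + 1.6 z) = (1 - z/z0) (since 1/z0 = -1.6):
  P(z) = (1 + 1.6 z)(1 + (0.43) z + (-0.49) z^2)
  [check: z-coef 0.43 - (-1.6) = 2.03; z^2-coef -0.49 - (-1.6)(0.43) = 0.198; z^3-coef -(-1.6)(-0.49) = -0.784.]
Remaining roots from the quadratic factor 1 + (0.43) z + (-0.49) z^2:
  Set 1 + (0.43) z + (-0.49) z^2 = 0, i.e. a z^2 + b z + c = 0 with a = -0.49, b = 0.43, c = 1.
  Discriminant D = b^2 - 4ac = (0.43)^2 - 4*(-0.49)*1 = 0.1849 - (-1.96) = 2.1449.
  D >= 0, so the roots are real: z = (-b +/- sqrt(D)) / (2a) = (-0.43 +/- 1.464548) / (-0.98).
    z_1 = (-0.43 + 1.464548) / (-0.98) = -1.0557,   |z_1| = 1.0557.
    z_2 = (-0.43 - 1.464548) / (-0.98) = 1.9332,   |z_2| = 1.9332.
Moduli of all roots: 0.6250, 1.0557, 1.9332.
All moduli strictly greater than 1? No.
Verdict: Not invertible.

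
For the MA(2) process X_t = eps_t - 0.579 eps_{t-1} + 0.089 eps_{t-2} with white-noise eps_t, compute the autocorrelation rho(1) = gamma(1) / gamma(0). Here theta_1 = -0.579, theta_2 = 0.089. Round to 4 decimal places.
\rho(1) = -0.4694

For an MA(q) process with theta_0 = 1, the autocovariance is
  gamma(k) = sigma^2 * sum_{i=0..q-k} theta_i * theta_{i+k},
and rho(k) = gamma(k) / gamma(0). Sigma^2 cancels.
  numerator   = (1)*(-0.579) + (-0.579)*(0.089) = -0.630531.
  denominator = (1)^2 + (-0.579)^2 + (0.089)^2 = 1.343162.
  rho(1) = -0.630531 / 1.343162 = -0.4694.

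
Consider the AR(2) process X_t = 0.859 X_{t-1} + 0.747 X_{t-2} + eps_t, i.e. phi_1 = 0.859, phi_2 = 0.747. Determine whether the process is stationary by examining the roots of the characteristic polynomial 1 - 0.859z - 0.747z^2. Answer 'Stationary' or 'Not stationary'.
\text{Not stationary}

The AR(p) characteristic polynomial is P(z) = 1 - 0.859z - 0.747z^2.
Stationarity requires all roots to lie outside the unit circle, i.e. |z| > 1 for every root.
Set 1 + (-0.859) z + (-0.747) z^2 = 0, i.e. a z^2 + b z + c = 0 with a = -0.747, b = -0.859, c = 1.
Discriminant D = b^2 - 4ac = (-0.859)^2 - 4*(-0.747)*1 = 0.737881 - (-2.988) = 3.725881.
D >= 0, so the roots are real: z = (-b +/- sqrt(D)) / (2a) = (0.859 +/- 1.930254) / (-1.494).
  z_1 = (0.859 + 1.930254) / (-1.494) = -1.867,   |z_1| = 1.867.
  z_2 = (0.859 - 1.930254) / (-1.494) = 0.717,   |z_2| = 0.717.
Moduli of all roots: 1.8670, 0.7170.
All moduli strictly greater than 1? No.
Verdict: Not stationary.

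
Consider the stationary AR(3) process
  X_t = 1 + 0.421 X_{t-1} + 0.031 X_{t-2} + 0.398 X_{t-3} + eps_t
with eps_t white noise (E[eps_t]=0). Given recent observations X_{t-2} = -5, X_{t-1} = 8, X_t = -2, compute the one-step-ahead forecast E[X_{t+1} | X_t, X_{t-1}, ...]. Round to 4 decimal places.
E[X_{t+1} \mid \mathcal F_t] = -1.5840

For an AR(p) model X_t = c + sum_i phi_i X_{t-i} + eps_t, the
one-step-ahead conditional mean is
  E[X_{t+1} | X_t, ...] = c + sum_i phi_i X_{t+1-i}.
Substitute known values:
  E[X_{t+1} | ...] = 1 + (0.421) * (-2) + (0.031) * (8) + (0.398) * (-5)
                   = -1.5840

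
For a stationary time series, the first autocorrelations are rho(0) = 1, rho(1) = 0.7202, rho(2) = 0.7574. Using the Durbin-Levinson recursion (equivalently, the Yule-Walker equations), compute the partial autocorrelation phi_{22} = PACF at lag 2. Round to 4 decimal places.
\phi_{22} = 0.4960

The PACF at lag k is phi_{kk}, the last component of the solution
to the Yule-Walker system G_k phi = r_k where
  (G_k)_{ij} = rho(|i - j|), (r_k)_i = rho(i), i,j = 1..k.
Equivalently, Durbin-Levinson gives phi_{kk} iteratively:
  phi_{11} = rho(1)
  phi_{kk} = [rho(k) - sum_{j=1..k-1} phi_{k-1,j} rho(k-j)]
            / [1 - sum_{j=1..k-1} phi_{k-1,j} rho(j)],
  phi_{k,j} = phi_{k-1,j} - phi_{kk} phi_{k-1,k-j},  j = 1..k-1.
Step k = 1:
  phi_11 = rho(1) = 0.7202.
Step k = 2:
  phi_22 = [rho(2) - phi_11 rho(1)] / [1 - phi_11 rho(1)] = [0.7574 - (0.7202)(0.7202)] / [1 - (0.7202)(0.7202)]
         = 0.23871196 / 0.48131196 = 0.496.
Therefore phi_{22} = 0.4960.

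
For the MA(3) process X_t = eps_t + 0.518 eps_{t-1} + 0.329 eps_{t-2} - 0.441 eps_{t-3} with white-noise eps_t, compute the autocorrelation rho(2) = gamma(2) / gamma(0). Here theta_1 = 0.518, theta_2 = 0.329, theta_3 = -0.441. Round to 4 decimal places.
\rho(2) = 0.0640

For an MA(q) process with theta_0 = 1, the autocovariance is
  gamma(k) = sigma^2 * sum_{i=0..q-k} theta_i * theta_{i+k},
and rho(k) = gamma(k) / gamma(0). Sigma^2 cancels.
  numerator   = (1)*(0.329) + (0.518)*(-0.441) = 0.100562.
  denominator = (1)^2 + (0.518)^2 + (0.329)^2 + (-0.441)^2 = 1.571046.
  rho(2) = 0.100562 / 1.571046 = 0.0640.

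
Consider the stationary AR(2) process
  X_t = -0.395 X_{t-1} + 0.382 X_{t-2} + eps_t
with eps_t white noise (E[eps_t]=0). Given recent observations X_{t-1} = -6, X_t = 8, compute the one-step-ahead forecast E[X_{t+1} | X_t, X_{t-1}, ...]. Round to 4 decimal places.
E[X_{t+1} \mid \mathcal F_t] = -5.4520

For an AR(p) model X_t = c + sum_i phi_i X_{t-i} + eps_t, the
one-step-ahead conditional mean is
  E[X_{t+1} | X_t, ...] = c + sum_i phi_i X_{t+1-i}.
Substitute known values:
  E[X_{t+1} | ...] = (-0.395) * (8) + (0.382) * (-6)
                   = -5.4520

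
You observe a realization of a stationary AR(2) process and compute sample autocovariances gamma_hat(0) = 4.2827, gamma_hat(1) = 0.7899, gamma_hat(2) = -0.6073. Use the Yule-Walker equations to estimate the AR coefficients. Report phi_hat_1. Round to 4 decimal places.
\hat\phi_{1} = 0.2180

The Yule-Walker equations for an AR(p) process read, in matrix form,
  Gamma_p phi = r_p,   with   (Gamma_p)_{ij} = gamma(|i - j|),
                       (r_p)_i = gamma(i),   i,j = 1..p.
Substitute the sample gammas (Toeplitz matrix and right-hand side of size 2):
  Gamma_p = [[4.2827, 0.7899], [0.7899, 4.2827]]
  r_p     = [0.7899, -0.6073]
Written out:
  4.2827 phi_1 + 0.7899 phi_2 = 0.7899
  0.7899 phi_1 + 4.2827 phi_2 = -0.6073
Solve by Cramer's rule:
  det = gamma(0)^2 - gamma(1)^2 = (4.2827)^2 - (0.7899)^2 = 18.34151929 - 0.62394201 = 17.71757728
  phi_hat_1 = [gamma(1) gamma(0) - gamma(1) gamma(2)] / det = [(0.7899)(4.2827) - (0.7899)(-0.6073)] / 17.71757728 = 3.862611 / 17.71757728 = 0.218
  phi_hat_2 = [gamma(0) gamma(2) - gamma(1)^2] / det = [(4.2827)(-0.6073) - (0.7899)^2] / 17.71757728 = -3.22482572 / 17.71757728 = -0.182
So phi_hat = [0.2180, -0.1820].
Therefore phi_hat_1 = 0.2180.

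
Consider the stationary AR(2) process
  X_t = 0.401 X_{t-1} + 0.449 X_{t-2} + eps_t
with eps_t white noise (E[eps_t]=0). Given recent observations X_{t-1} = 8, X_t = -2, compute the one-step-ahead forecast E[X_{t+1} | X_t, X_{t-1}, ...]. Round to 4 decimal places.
E[X_{t+1} \mid \mathcal F_t] = 2.7900

For an AR(p) model X_t = c + sum_i phi_i X_{t-i} + eps_t, the
one-step-ahead conditional mean is
  E[X_{t+1} | X_t, ...] = c + sum_i phi_i X_{t+1-i}.
Substitute known values:
  E[X_{t+1} | ...] = (0.401) * (-2) + (0.449) * (8)
                   = 2.7900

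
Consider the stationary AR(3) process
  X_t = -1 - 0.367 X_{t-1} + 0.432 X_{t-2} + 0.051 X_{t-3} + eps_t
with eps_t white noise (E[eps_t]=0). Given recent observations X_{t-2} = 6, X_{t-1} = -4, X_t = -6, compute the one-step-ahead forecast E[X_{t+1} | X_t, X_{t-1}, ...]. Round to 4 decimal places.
E[X_{t+1} \mid \mathcal F_t] = -0.2200

For an AR(p) model X_t = c + sum_i phi_i X_{t-i} + eps_t, the
one-step-ahead conditional mean is
  E[X_{t+1} | X_t, ...] = c + sum_i phi_i X_{t+1-i}.
Substitute known values:
  E[X_{t+1} | ...] = -1 + (-0.367) * (-6) + (0.432) * (-4) + (0.051) * (6)
                   = -0.2200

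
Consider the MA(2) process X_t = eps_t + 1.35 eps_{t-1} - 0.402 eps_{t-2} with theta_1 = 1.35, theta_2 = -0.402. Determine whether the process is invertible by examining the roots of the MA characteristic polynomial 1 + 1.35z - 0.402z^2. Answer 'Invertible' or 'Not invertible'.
\text{Not invertible}

The MA(q) characteristic polynomial is P(z) = 1 + 1.35z - 0.402z^2.
Invertibility requires all roots to lie outside the unit circle, i.e. |z| > 1 for every root.
Set 1 + (1.35) z + (-0.402) z^2 = 0, i.e. a z^2 + b z + c = 0 with a = -0.402, b = 1.35, c = 1.
Discriminant D = b^2 - 4ac = (1.35)^2 - 4*(-0.402)*1 = 1.8225 - (-1.608) = 3.4305.
D >= 0, so the roots are real: z = (-b +/- sqrt(D)) / (2a) = (-1.35 +/- 1.852161) / (-0.804).
  z_1 = (-1.35 + 1.852161) / (-0.804) = -0.6246,   |z_1| = 0.6246.
  z_2 = (-1.35 - 1.852161) / (-0.804) = 3.9828,   |z_2| = 3.9828.
Moduli of all roots: 0.6246, 3.9828.
All moduli strictly greater than 1? No.
Verdict: Not invertible.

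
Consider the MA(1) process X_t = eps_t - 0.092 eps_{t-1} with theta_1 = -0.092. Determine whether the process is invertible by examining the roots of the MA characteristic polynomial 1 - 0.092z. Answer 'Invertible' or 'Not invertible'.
\text{Invertible}

The MA(q) characteristic polynomial is P(z) = 1 - 0.092z.
Invertibility requires all roots to lie outside the unit circle, i.e. |z| > 1 for every root.
This is linear in z: 1 + (-0.092) z = 0  =>  z = -1/(-0.092) = 10.869565,  |z| = 10.869565.
Moduli of all roots: 10.8696.
All moduli strictly greater than 1? Yes.
Verdict: Invertible.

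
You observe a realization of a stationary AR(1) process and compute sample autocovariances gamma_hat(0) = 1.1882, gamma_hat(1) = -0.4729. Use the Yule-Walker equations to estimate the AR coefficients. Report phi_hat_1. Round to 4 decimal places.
\hat\phi_{1} = -0.3980

The Yule-Walker equations for an AR(p) process read, in matrix form,
  Gamma_p phi = r_p,   with   (Gamma_p)_{ij} = gamma(|i - j|),
                       (r_p)_i = gamma(i),   i,j = 1..p.
Substitute the sample gammas (Toeplitz matrix and right-hand side of size 1):
  Gamma_p = [[1.1882]]
  r_p     = [-0.4729]
With p = 1 this is the single equation gamma(0) phi_1 = gamma(1):
  phi_hat_1 = gamma(1) / gamma(0) = -0.4729 / 1.1882 = -0.3980.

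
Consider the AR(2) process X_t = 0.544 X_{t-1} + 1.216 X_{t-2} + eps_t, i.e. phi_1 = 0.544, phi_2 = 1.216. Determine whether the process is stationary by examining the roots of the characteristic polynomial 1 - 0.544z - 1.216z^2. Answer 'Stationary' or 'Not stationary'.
\text{Not stationary}

The AR(p) characteristic polynomial is P(z) = 1 - 0.544z - 1.216z^2.
Stationarity requires all roots to lie outside the unit circle, i.e. |z| > 1 for every root.
Set 1 + (-0.544) z + (-1.216) z^2 = 0, i.e. a z^2 + b z + c = 0 with a = -1.216, b = -0.544, c = 1.
Discriminant D = b^2 - 4ac = (-0.544)^2 - 4*(-1.216)*1 = 0.295936 - (-4.864) = 5.159936.
D >= 0, so the roots are real: z = (-b +/- sqrt(D)) / (2a) = (0.544 +/- 2.271549) / (-2.432).
  z_1 = (0.544 + 2.271549) / (-2.432) = -1.1577,   |z_1| = 1.1577.
  z_2 = (0.544 - 2.271549) / (-2.432) = 0.7103,   |z_2| = 0.7103.
Moduli of all roots: 1.1577, 0.7103.
All moduli strictly greater than 1? No.
Verdict: Not stationary.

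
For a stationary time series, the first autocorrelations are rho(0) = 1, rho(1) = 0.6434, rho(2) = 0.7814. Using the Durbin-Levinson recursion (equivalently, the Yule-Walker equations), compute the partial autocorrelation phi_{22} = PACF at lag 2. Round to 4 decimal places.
\phi_{22} = 0.6270

The PACF at lag k is phi_{kk}, the last component of the solution
to the Yule-Walker system G_k phi = r_k where
  (G_k)_{ij} = rho(|i - j|), (r_k)_i = rho(i), i,j = 1..k.
Equivalently, Durbin-Levinson gives phi_{kk} iteratively:
  phi_{11} = rho(1)
  phi_{kk} = [rho(k) - sum_{j=1..k-1} phi_{k-1,j} rho(k-j)]
            / [1 - sum_{j=1..k-1} phi_{k-1,j} rho(j)],
  phi_{k,j} = phi_{k-1,j} - phi_{kk} phi_{k-1,k-j},  j = 1..k-1.
Step k = 1:
  phi_11 = rho(1) = 0.6434.
Step k = 2:
  phi_22 = [rho(2) - phi_11 rho(1)] / [1 - phi_11 rho(1)] = [0.7814 - (0.6434)(0.6434)] / [1 - (0.6434)(0.6434)]
         = 0.36743644 / 0.58603644 = 0.627.
Therefore phi_{22} = 0.6270.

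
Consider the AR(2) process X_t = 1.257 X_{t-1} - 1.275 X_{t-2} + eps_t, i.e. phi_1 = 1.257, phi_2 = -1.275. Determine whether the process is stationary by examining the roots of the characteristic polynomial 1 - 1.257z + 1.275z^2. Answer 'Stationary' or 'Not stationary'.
\text{Not stationary}

The AR(p) characteristic polynomial is P(z) = 1 - 1.257z + 1.275z^2.
Stationarity requires all roots to lie outside the unit circle, i.e. |z| > 1 for every root.
Set 1 + (-1.257) z + (1.275) z^2 = 0, i.e. a z^2 + b z + c = 0 with a = 1.275, b = -1.257, c = 1.
Discriminant D = b^2 - 4ac = (-1.257)^2 - 4*(1.275)*1 = 1.580049 - (5.1) = -3.519951.
D < 0, so the roots are the complex-conjugate pair z = (-b +/- i sqrt(-D)) / (2a) = 0.4929 +/- 0.7357i.
For a conjugate pair |z|^2 = z * conj(z) = (product of roots) = c/a = 1/(1.275) = 0.784314, so |z| = sqrt(0.784314) = 0.8856 for both roots.
Moduli of all roots: 0.8856, 0.8856.
All moduli strictly greater than 1? No.
Verdict: Not stationary.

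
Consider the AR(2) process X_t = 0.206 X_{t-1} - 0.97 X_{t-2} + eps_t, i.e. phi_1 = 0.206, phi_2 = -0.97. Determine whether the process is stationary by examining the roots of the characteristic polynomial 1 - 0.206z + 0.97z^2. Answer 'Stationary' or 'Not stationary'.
\text{Stationary}

The AR(p) characteristic polynomial is P(z) = 1 - 0.206z + 0.97z^2.
Stationarity requires all roots to lie outside the unit circle, i.e. |z| > 1 for every root.
Set 1 + (-0.206) z + (0.97) z^2 = 0, i.e. a z^2 + b z + c = 0 with a = 0.97, b = -0.206, c = 1.
Discriminant D = b^2 - 4ac = (-0.206)^2 - 4*(0.97)*1 = 0.042436 - (3.88) = -3.837564.
D < 0, so the roots are the complex-conjugate pair z = (-b +/- i sqrt(-D)) / (2a) = 0.1062 +/- 1.0098i.
For a conjugate pair |z|^2 = z * conj(z) = (product of roots) = c/a = 1/(0.97) = 1.030928, so |z| = sqrt(1.030928) = 1.0153 for both roots.
Moduli of all roots: 1.0153, 1.0153.
All moduli strictly greater than 1? Yes.
Verdict: Stationary.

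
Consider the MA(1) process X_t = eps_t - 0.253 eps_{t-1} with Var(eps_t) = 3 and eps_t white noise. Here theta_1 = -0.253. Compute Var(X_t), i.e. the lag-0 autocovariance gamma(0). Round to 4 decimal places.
\gamma(0) = 3.1920

For an MA(q) process X_t = eps_t + sum_i theta_i eps_{t-i} with
Var(eps_t) = sigma^2, the variance is
  gamma(0) = sigma^2 * (1 + sum_i theta_i^2).
  sum_i theta_i^2 = (-0.253)^2 = 0.064009.
  gamma(0) = 3 * (1 + 0.064009) = 3 * 1.064009 = 3.192027, which rounds to 3.1920.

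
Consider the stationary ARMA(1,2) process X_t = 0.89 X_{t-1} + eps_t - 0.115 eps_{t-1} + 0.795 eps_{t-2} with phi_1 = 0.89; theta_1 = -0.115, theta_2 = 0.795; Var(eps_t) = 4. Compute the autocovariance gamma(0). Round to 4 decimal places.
\gamma(0) = 48.8168

Multiply the model equation by X_{t-k} and take expectations. With theta_0 = psi_0 = 1 and psi_j the MA(infinity) weights, this gives
  gamma(k) - sum_i phi_i gamma(k-i) = c_k,
  c_k = sigma^2 * sum_{j=k..q} theta_j psi_{j-k}   (c_k = 0 for k > q),
using gamma(-m) = gamma(m).
psi-weights needed (psi_j = theta_j + sum_i phi_i psi_{j-i}):
  psi_1 = theta_1 + phi_1 = -0.115 + (0.89) = 0.775
  psi_2 = theta_2 + phi_1 psi_1 = 0.795 + (0.89)(0.775) = 1.48475
Right-hand sides:
  c_0 = sigma^2 (1 + theta_1 psi_1 + theta_2 psi_2) = 4 * (1 + (-0.115)(0.775) + (0.795)(1.48475)) = 4 * 2.091251 = 8.365005
  c_1 = sigma^2 (theta_1 + theta_2 psi_1) = 4 * (-0.115 + (0.795)(0.775)) = 2.0045
  c_2 = sigma^2 theta_2 = 4 * (0.795) = 3.18
Equations for k = 0 and k = 1 (AR order 1):
  gamma(0) = phi_1 gamma(1) + c_0
  gamma(1) = phi_1 gamma(0) + c_1
Substituting the second into the first: gamma(0) (1 - phi_1^2) = c_0 + phi_1 c_1, so
  gamma(0) = (c_0 + phi_1 c_1) / (1 - phi_1^2) = (8.365005 + (0.89)(2.0045)) / (1 - (0.89)^2) = 10.14901 / 0.2079 = 48.816787.
Therefore gamma(0) = 48.8168 (to 4 decimal places).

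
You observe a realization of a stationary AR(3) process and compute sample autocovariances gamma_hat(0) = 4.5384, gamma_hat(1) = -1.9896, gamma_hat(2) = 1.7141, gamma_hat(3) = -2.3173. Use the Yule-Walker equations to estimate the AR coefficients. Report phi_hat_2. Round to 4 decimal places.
\hat\phi_{2} = 0.1050

The Yule-Walker equations for an AR(p) process read, in matrix form,
  Gamma_p phi = r_p,   with   (Gamma_p)_{ij} = gamma(|i - j|),
                       (r_p)_i = gamma(i),   i,j = 1..p.
Substitute the sample gammas (Toeplitz matrix and right-hand side of size 3):
  Gamma_p = [[4.5384, -1.9896, 1.7141], [-1.9896, 4.5384, -1.9896], [1.7141, -1.9896, 4.5384]]
  r_p     = [-1.9896, 1.7141, -2.3173]
Written out (R1..R3):
  (R1) 4.5384 phi_1 - 1.9896 phi_2 + 1.7141 phi_3 = -1.9896
  (R2) -1.9896 phi_1 + 4.5384 phi_2 - 1.9896 phi_3 = 1.7141
  (R3) 1.7141 phi_1 - 1.9896 phi_2 + 4.5384 phi_3 = -2.3173
Gaussian elimination:
  R2 <- R2 - (-1.9896/4.5384) R1 = R2 - (-0.438392) R1:  3.666175 phi_2 - 1.238152 phi_3 = 0.841875
  R3 <- R3 - (1.7141/4.5384) R1 = R3 - (0.377688) R1:  -1.238152 phi_2 + 3.891005 phi_3 = -1.565852
  R3 <- R3 - (-1.238152/3.666175) R2 = R3 - (-0.337723) R2:  3.472852 phi_3 = -1.281531
Back-substitution:
  phi_hat_3 = -1.281531 / 3.472852 = -0.369014
  phi_hat_2 = (0.841875 - (-1.238152)(-0.369014)) / 3.666175 = 0.105008
  phi_hat_1 = (-1.9896 - (-1.9896)(0.105008) - (1.7141)(-0.369014)) / 4.5384 = -0.252985
So phi_hat = [-0.2530, 0.1050, -0.3690].
Therefore phi_hat_2 = 0.1050.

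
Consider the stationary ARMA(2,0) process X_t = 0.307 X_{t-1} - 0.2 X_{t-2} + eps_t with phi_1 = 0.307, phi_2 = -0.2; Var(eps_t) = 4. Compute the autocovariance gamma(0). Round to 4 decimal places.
\gamma(0) = 4.4585

Multiply the model equation by X_{t-k} and take expectations. With theta_0 = psi_0 = 1 and psi_j the MA(infinity) weights, this gives
  gamma(k) - sum_i phi_i gamma(k-i) = c_k,
  c_k = sigma^2 * sum_{j=k..q} theta_j psi_{j-k}   (c_k = 0 for k > q),
using gamma(-m) = gamma(m).
Pure AR (q = 0): c_0 = sigma^2 = 4, c_k = 0 for k >= 1.
Equations for k = 0, 1, 2 (AR order 2, c_2 = 0):
  (E0) gamma(0) = phi_1 gamma(1) + phi_2 gamma(2) + c_0
  (E1) gamma(1) = phi_1 gamma(0) + phi_2 gamma(1) + c_1
  (E2) gamma(2) = phi_1 gamma(1) + phi_2 gamma(0)
From (E1): gamma(1) = A gamma(0) + B with
  A = phi_1 / (1 - phi_2) = 0.307 / 1.2 = 0.255833,   B = c_1 / (1 - phi_2) = 0 / 1.2 = 0.
Insert (E2) into (E0): gamma(0) (1 - phi_2^2) = phi_1 (1 + phi_2) gamma(1) + c_0.
  phi_1 (1 + phi_2) = (0.307)(0.8) = 0.2456,   1 - phi_2^2 = 0.96.
Replace gamma(1) by A gamma(0) + B and collect gamma(0):
  gamma(0) [0.96 - (0.2456)(0.255833)] = c_0 = 4
  gamma(0) * 0.897167 = 4
  gamma(0) = 4 / 0.897167 = 4.458477.
Therefore gamma(0) = 4.4585 (to 4 decimal places).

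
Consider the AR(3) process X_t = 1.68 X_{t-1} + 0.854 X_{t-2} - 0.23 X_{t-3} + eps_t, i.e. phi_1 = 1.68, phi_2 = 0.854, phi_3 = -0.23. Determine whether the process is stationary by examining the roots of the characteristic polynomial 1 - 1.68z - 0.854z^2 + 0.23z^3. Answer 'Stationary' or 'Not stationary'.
\text{Not stationary}

The AR(p) characteristic polynomial is P(z) = 1 - 1.68z - 0.854z^2 + 0.23z^3.
Stationarity requires all roots to lie outside the unit circle, i.e. |z| > 1 for every root.
Degree 3: look for a simple real root z0 first, then factor out (1 - z/z0) and solve the remaining quadratic.
Testing z0 = 5: P(5) = 1 + (-1.68)(5) + (-0.854)(5)^2 + (0.23)(5)^3
  = 1 + (-8.4) + (-21.35) + (28.75) = 0.  So z_0 = 5 is a root, |z_0| = 5.
Divide out the factor (1 - 0.2 z) = (1 - z/z0) (since 1/z0 = 0.2):
  P(z) = (1 - 0.2 z)(1 + (-1.48) z + (-1.15) z^2)
  [check: z-coef -1.48 - (0.2) = -1.68; z^2-coef -1.15 - (0.2)(-1.48) = -0.854; z^3-coef -(0.2)(-1.15) = 0.23.]
Remaining roots from the quadratic factor 1 + (-1.48) z + (-1.15) z^2:
  Set 1 + (-1.48) z + (-1.15) z^2 = 0, i.e. a z^2 + b z + c = 0 with a = -1.15, b = -1.48, c = 1.
  Discriminant D = b^2 - 4ac = (-1.48)^2 - 4*(-1.15)*1 = 2.1904 - (-4.6) = 6.7904.
  D >= 0, so the roots are real: z = (-b +/- sqrt(D)) / (2a) = (1.48 +/- 2.60584) / (-2.3).
    z_1 = (1.48 + 2.60584) / (-2.3) = -1.7765,   |z_1| = 1.7765.
    z_2 = (1.48 - 2.60584) / (-2.3) = 0.4895,   |z_2| = 0.4895.
Moduli of all roots: 5.0000, 1.7765, 0.4895.
All moduli strictly greater than 1? No.
Verdict: Not stationary.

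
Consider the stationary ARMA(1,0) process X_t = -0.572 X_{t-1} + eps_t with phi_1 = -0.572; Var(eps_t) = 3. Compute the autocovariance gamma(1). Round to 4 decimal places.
\gamma(1) = -2.5505

Multiply the model equation by X_{t-k} and take expectations. With theta_0 = psi_0 = 1 and psi_j the MA(infinity) weights, this gives
  gamma(k) - sum_i phi_i gamma(k-i) = c_k,
  c_k = sigma^2 * sum_{j=k..q} theta_j psi_{j-k}   (c_k = 0 for k > q),
using gamma(-m) = gamma(m).
Pure AR (q = 0): c_0 = sigma^2 = 3, c_k = 0 for k >= 1.
Equations for k = 0 and k = 1 (AR order 1):
  gamma(0) = phi_1 gamma(1) + c_0
  gamma(1) = phi_1 gamma(0) + c_1
Substituting the second into the first: gamma(0) (1 - phi_1^2) = c_0 + phi_1 c_1, so
  gamma(0) = c_0 / (1 - phi_1^2) = 3 / (1 - (-0.572)^2) = 3 / 0.672816 = 4.458871.
  gamma(1) = phi_1 gamma(0) = (-0.572)(4.458871) = -2.550474.
Therefore gamma(1) = -2.5505 (to 4 decimal places).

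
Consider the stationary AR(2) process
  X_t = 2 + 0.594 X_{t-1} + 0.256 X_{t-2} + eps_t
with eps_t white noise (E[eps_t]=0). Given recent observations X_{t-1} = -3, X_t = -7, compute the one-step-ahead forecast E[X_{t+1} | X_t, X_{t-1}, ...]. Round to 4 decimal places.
E[X_{t+1} \mid \mathcal F_t] = -2.9260

For an AR(p) model X_t = c + sum_i phi_i X_{t-i} + eps_t, the
one-step-ahead conditional mean is
  E[X_{t+1} | X_t, ...] = c + sum_i phi_i X_{t+1-i}.
Substitute known values:
  E[X_{t+1} | ...] = 2 + (0.594) * (-7) + (0.256) * (-3)
                   = -2.9260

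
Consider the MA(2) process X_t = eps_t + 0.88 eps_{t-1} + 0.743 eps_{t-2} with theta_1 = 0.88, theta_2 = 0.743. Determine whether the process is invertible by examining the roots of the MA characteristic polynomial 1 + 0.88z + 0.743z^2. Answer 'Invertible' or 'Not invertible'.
\text{Invertible}

The MA(q) characteristic polynomial is P(z) = 1 + 0.88z + 0.743z^2.
Invertibility requires all roots to lie outside the unit circle, i.e. |z| > 1 for every root.
Set 1 + (0.88) z + (0.743) z^2 = 0, i.e. a z^2 + b z + c = 0 with a = 0.743, b = 0.88, c = 1.
Discriminant D = b^2 - 4ac = (0.88)^2 - 4*(0.743)*1 = 0.7744 - (2.972) = -2.1976.
D < 0, so the roots are the complex-conjugate pair z = (-b +/- i sqrt(-D)) / (2a) = -0.5922 +/- 0.9976i.
For a conjugate pair |z|^2 = z * conj(z) = (product of roots) = c/a = 1/(0.743) = 1.345895, so |z| = sqrt(1.345895) = 1.1601 for both roots.
Moduli of all roots: 1.1601, 1.1601.
All moduli strictly greater than 1? Yes.
Verdict: Invertible.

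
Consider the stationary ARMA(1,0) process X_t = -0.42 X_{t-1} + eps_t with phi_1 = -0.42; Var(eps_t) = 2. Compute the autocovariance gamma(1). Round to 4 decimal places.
\gamma(1) = -1.0199

Multiply the model equation by X_{t-k} and take expectations. With theta_0 = psi_0 = 1 and psi_j the MA(infinity) weights, this gives
  gamma(k) - sum_i phi_i gamma(k-i) = c_k,
  c_k = sigma^2 * sum_{j=k..q} theta_j psi_{j-k}   (c_k = 0 for k > q),
using gamma(-m) = gamma(m).
Pure AR (q = 0): c_0 = sigma^2 = 2, c_k = 0 for k >= 1.
Equations for k = 0 and k = 1 (AR order 1):
  gamma(0) = phi_1 gamma(1) + c_0
  gamma(1) = phi_1 gamma(0) + c_1
Substituting the second into the first: gamma(0) (1 - phi_1^2) = c_0 + phi_1 c_1, so
  gamma(0) = c_0 / (1 - phi_1^2) = 2 / (1 - (-0.42)^2) = 2 / 0.8236 = 2.428363.
  gamma(1) = phi_1 gamma(0) = (-0.42)(2.428363) = -1.019913.
Therefore gamma(1) = -1.0199 (to 4 decimal places).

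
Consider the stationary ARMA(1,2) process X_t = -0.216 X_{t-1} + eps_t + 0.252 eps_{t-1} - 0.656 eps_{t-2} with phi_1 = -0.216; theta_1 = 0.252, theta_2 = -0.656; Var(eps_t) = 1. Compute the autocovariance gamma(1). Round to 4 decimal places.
\gamma(1) = -0.0877

Multiply the model equation by X_{t-k} and take expectations. With theta_0 = psi_0 = 1 and psi_j the MA(infinity) weights, this gives
  gamma(k) - sum_i phi_i gamma(k-i) = c_k,
  c_k = sigma^2 * sum_{j=k..q} theta_j psi_{j-k}   (c_k = 0 for k > q),
using gamma(-m) = gamma(m).
psi-weights needed (psi_j = theta_j + sum_i phi_i psi_{j-i}):
  psi_1 = theta_1 + phi_1 = 0.252 + (-0.216) = 0.036
  psi_2 = theta_2 + phi_1 psi_1 = -0.656 + (-0.216)(0.036) = -0.663776
Right-hand sides:
  c_0 = sigma^2 (1 + theta_1 psi_1 + theta_2 psi_2) = 1 * (1 + (0.252)(0.036) + (-0.656)(-0.663776)) = 1 * 1.444509 = 1.444509
  c_1 = sigma^2 (theta_1 + theta_2 psi_1) = 1 * (0.252 + (-0.656)(0.036)) = 0.228384
  c_2 = sigma^2 theta_2 = 1 * (-0.656) = -0.656
Equations for k = 0 and k = 1 (AR order 1):
  gamma(0) = phi_1 gamma(1) + c_0
  gamma(1) = phi_1 gamma(0) + c_1
Substituting the second into the first: gamma(0) (1 - phi_1^2) = c_0 + phi_1 c_1, so
  gamma(0) = (c_0 + phi_1 c_1) / (1 - phi_1^2) = (1.444509 + (-0.216)(0.228384)) / (1 - (-0.216)^2) = 1.395178 / 0.953344 = 1.463457.
  gamma(1) = phi_1 gamma(0) + c_1 = (-0.216)(1.463457) + (0.228384) = -0.087723.
Therefore gamma(1) = -0.0877 (to 4 decimal places).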